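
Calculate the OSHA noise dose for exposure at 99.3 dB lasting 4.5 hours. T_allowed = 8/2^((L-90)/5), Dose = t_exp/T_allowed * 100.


T_allowed = 8 / 2^((99.3 - 90)/5) = 2.20381 hr
Dose = 4.5 / 2.20381 * 100 = 204.19 %


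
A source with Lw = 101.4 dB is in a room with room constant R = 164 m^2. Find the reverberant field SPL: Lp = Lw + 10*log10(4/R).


4/R = 4/164 = 0.0243902
Lp = 101.4 + 10*log10(0.0243902) = 85.272 dB


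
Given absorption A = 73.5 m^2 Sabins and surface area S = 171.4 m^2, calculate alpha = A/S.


Absorption coefficient = absorbed power / incident power
alpha = A / S = 73.5 / 171.4 = 0.42882


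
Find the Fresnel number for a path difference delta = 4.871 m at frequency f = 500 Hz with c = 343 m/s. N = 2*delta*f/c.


N = 2*delta*f/c = 2*delta/lambda, where lambda = c/f
lambda = 343 / 500 = 0.686 m
N = 2 * 4.871 / 0.686 = 14.201


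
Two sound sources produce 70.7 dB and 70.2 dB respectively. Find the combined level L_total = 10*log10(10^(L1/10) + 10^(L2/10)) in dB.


10^(70.7/10) = 1.1749e+07
10^(70.2/10) = 1.04713e+07
Sum = 1.1749e+07 + 1.04713e+07 = 2.22203e+07
L_total = 10*log10(2.22203e+07) = 73.467 dB


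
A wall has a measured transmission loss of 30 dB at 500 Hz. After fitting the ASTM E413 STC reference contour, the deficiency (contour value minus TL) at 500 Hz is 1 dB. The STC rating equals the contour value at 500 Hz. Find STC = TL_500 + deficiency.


By ASTM E413, STC = value of the fitted reference contour at 500 Hz.
Contour value at 500 Hz = TL_500 + deficiency = 30 + 1 = 31
STC = 31


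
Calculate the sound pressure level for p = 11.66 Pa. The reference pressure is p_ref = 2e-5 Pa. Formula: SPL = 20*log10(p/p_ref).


p / p_ref = 11.66 / 2e-5 = 583000
SPL = 20 * log10(583000) = 115.31 dB


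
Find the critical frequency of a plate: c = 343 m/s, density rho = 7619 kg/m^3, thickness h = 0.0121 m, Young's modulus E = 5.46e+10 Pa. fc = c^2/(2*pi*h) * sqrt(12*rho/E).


12*rho/E = 12*7619/5.46e+10 = 1.67451e-06
sqrt(12*rho/E) = sqrt(1.67451e-06) = 0.00129403
c^2/(2*pi*h) = 343^2/(2*pi*0.0121) = 1.54747e+06
fc = 1.54747e+06 * 0.00129403 = 2002.5 Hz


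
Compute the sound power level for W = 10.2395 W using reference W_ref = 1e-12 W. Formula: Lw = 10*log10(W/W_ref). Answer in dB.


W / W_ref = 10.2395 / 1e-12 = 1.02395e+13
Lw = 10 * log10(1.02395e+13) = 130.1 dB


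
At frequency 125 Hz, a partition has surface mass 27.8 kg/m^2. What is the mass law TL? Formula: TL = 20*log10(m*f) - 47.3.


m * f = 27.8 * 125 = 3475
20*log10(3475) = 70.8191 dB
TL = 70.8191 - 47.3 = 23.519 dB


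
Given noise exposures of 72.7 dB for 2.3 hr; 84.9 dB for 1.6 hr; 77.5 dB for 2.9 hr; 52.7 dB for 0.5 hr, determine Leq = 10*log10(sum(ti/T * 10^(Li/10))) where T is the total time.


T_total = 2.3 + 1.6 + 2.9 + 0.5 = 7.3 hr
(2.3/7.3) * 10^(72.7/10) = 5.86685e+06
(1.6/7.3) * 10^(84.9/10) = 6.77325e+07
(2.9/7.3) * 10^(77.5/10) = 2.23396e+07
(0.5/7.3) * 10^(52.7/10) = 12754
Sum = 5.86685e+06 + 6.77325e+07 + 2.23396e+07 + 12754 = 9.59517e+07
Leq = 10*log10(9.59517e+07) = 79.821 dB


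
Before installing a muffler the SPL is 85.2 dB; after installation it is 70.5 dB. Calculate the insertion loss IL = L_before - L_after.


Insertion loss = SPL without muffler - SPL with muffler
IL = 85.2 - 70.5 = 14.7 dB


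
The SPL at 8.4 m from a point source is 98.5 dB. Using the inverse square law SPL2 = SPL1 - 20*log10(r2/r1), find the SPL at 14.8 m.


r2/r1 = 14.8/8.4 = 1.7619
Correction = 20*log10(1.7619) = 4.91963 dB
SPL2 = 98.5 - 4.91963 = 93.58 dB


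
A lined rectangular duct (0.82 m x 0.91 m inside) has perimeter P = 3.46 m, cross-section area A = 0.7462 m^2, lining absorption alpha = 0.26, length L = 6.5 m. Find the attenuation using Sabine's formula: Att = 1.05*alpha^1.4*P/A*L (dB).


alpha^1.4 = 0.26^1.4 = 0.151692
Attenuation rate = 1.05 * alpha^1.4 * P / A
= 1.05 * 0.151692 * 3.46 / 0.7462 = 0.738538 dB/m
Total Att = 0.738538 * 6.5 = 4.8005 dB


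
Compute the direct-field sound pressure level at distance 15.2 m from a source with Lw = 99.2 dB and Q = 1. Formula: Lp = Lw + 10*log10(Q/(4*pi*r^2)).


4*pi*r^2 = 4*pi*15.2^2 = 2903.33 m^2
Q / (4*pi*r^2) = 1 / 2903.33 = 0.000344432
Lp = 99.2 + 10*log10(0.000344432) = 64.571 dB


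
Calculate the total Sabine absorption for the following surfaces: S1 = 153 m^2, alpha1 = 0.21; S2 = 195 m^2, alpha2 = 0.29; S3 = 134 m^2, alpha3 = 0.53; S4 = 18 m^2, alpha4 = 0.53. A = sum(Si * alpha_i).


153 * 0.21 = 32.13
195 * 0.29 = 56.55
134 * 0.53 = 71.02
18 * 0.53 = 9.54
A_total = 32.13 + 56.55 + 71.02 + 9.54 = 169.24 m^2


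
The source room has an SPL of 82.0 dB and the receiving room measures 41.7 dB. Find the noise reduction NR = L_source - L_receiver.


NR = L_source - L_receiver (difference between source and receiving room levels)
NR = 82.0 - 41.7 = 40.3 dB


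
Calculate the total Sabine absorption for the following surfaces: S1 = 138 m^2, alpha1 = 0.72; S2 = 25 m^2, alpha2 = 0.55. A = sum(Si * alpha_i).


138 * 0.72 = 99.36
25 * 0.55 = 13.75
A_total = 99.36 + 13.75 = 113.11 m^2


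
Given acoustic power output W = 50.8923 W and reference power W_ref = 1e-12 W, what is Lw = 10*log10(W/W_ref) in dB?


W / W_ref = 50.8923 / 1e-12 = 5.08923e+13
Lw = 10 * log10(5.08923e+13) = 137.07 dB


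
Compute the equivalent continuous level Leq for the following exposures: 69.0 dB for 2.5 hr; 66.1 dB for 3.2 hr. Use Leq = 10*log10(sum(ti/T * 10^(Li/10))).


T_total = 2.5 + 3.2 = 5.7 hr
(2.5/5.7) * 10^(69.0/10) = 3.4839e+06
(3.2/5.7) * 10^(66.1/10) = 2.28705e+06
Sum = 3.4839e+06 + 2.28705e+06 = 5.77095e+06
Leq = 10*log10(5.77095e+06) = 67.612 dB


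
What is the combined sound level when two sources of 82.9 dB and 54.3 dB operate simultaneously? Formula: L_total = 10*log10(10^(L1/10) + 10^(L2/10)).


10^(82.9/10) = 1.94984e+08
10^(54.3/10) = 269153
Sum = 1.94984e+08 + 269153 = 1.95253e+08
L_total = 10*log10(1.95253e+08) = 82.906 dB


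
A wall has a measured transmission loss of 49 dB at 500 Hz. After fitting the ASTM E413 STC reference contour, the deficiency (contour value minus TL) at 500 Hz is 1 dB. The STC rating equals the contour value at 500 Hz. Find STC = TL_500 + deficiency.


By ASTM E413, STC = value of the fitted reference contour at 500 Hz.
Contour value at 500 Hz = TL_500 + deficiency = 49 + 1 = 50
STC = 50


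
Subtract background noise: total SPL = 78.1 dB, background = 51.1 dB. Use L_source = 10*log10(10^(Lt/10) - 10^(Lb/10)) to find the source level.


10^(78.1/10) = 6.45654e+07
10^(51.1/10) = 128825
Difference = 6.45654e+07 - 128825 = 6.44366e+07
L_source = 10*log10(6.44366e+07) = 78.091 dB


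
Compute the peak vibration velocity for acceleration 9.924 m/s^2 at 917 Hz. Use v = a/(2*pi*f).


omega = 2*pi*f = 2*pi*917 = 5761.68 rad/s
v = a / omega = 9.924 / 5761.68 = 0.0017224 m/s


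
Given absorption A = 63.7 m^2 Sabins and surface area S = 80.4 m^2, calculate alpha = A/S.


Absorption coefficient = absorbed power / incident power
alpha = A / S = 63.7 / 80.4 = 0.79229


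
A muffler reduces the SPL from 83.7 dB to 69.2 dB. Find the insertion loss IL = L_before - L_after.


Insertion loss = SPL without muffler - SPL with muffler
IL = 83.7 - 69.2 = 14.5 dB


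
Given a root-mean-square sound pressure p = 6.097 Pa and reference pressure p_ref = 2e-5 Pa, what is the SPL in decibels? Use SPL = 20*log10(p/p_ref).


p / p_ref = 6.097 / 2e-5 = 304850
SPL = 20 * log10(304850) = 109.68 dB


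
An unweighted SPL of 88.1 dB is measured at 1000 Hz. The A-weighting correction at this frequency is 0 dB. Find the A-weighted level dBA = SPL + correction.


A-weighting table: 1000 Hz -> 0 dB correction
SPL_A = SPL + correction = 88.1 + (0) = 88.1 dBA


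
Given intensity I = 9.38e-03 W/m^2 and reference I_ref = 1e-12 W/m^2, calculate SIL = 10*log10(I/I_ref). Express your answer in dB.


I / I_ref = 9.38e-03 / 1e-12 = 9.38e+09
SIL = 10 * log10(9.38e+09) = 99.722 dB


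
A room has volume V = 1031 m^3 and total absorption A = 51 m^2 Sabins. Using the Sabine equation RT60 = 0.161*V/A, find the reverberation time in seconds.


RT60 = 0.161 * 1031 / 51 = 3.2547 s


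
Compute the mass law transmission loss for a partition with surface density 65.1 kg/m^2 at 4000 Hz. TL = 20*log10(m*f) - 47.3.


m * f = 65.1 * 4000 = 260400
20*log10(260400) = 108.313 dB
TL = 108.313 - 47.3 = 61.013 dB


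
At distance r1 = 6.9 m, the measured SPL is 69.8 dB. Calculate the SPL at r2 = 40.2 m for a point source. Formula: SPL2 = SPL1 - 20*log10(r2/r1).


r2/r1 = 40.2/6.9 = 5.82609
Correction = 20*log10(5.82609) = 15.3075 dB
SPL2 = 69.8 - 15.3075 = 54.492 dB


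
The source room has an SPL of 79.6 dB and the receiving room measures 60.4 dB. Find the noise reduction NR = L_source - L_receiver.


NR = L_source - L_receiver (difference between source and receiving room levels)
NR = 79.6 - 60.4 = 19.2 dB


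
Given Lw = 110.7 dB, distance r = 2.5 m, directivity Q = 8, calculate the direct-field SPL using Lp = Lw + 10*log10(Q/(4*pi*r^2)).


4*pi*r^2 = 4*pi*2.5^2 = 78.5398 m^2
Q / (4*pi*r^2) = 8 / 78.5398 = 0.101859
Lp = 110.7 + 10*log10(0.101859) = 100.78 dB


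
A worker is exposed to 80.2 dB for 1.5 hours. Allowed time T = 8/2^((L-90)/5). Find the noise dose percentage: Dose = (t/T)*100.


T_allowed = 8 / 2^((80.2 - 90)/5) = 31.125 hr
Dose = 1.5 / 31.125 * 100 = 4.8193 %


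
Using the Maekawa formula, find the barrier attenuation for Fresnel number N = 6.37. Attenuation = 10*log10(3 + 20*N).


3 + 20*N = 3 + 20*6.37 = 130.4
Att = 10*log10(130.4) = 21.153 dB


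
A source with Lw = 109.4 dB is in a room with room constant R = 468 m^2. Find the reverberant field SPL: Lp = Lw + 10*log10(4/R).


4/R = 4/468 = 0.00854701
Lp = 109.4 + 10*log10(0.00854701) = 88.718 dB


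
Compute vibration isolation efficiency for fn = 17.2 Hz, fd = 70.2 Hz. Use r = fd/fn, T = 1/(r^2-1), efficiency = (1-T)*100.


r = 70.2 / 17.2 = 4.0814
r^2 - 1 = 4.0814^2 - 1 = 15.6578
T = 1/15.6578 = 0.0638659
Efficiency = (1 - 0.0638659)*100 = 93.613 %


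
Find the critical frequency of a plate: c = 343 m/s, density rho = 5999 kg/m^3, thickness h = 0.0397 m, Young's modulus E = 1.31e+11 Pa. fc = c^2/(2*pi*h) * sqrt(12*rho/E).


12*rho/E = 12*5999/1.31e+11 = 5.49527e-07
sqrt(12*rho/E) = sqrt(5.49527e-07) = 0.000741301
c^2/(2*pi*h) = 343^2/(2*pi*0.0397) = 471648
fc = 471648 * 0.000741301 = 349.63 Hz


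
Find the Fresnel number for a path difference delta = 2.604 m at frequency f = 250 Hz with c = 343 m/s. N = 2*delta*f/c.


N = 2*delta*f/c = 2*delta/lambda, where lambda = c/f
lambda = 343 / 250 = 1.372 m
N = 2 * 2.604 / 1.372 = 3.7959


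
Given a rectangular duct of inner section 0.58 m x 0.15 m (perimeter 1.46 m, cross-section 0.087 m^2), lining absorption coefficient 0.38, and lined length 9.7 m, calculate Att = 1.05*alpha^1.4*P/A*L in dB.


alpha^1.4 = 0.38^1.4 = 0.258046
Attenuation rate = 1.05 * alpha^1.4 * P / A
= 1.05 * 0.258046 * 1.46 / 0.087 = 4.54695 dB/m
Total Att = 4.54695 * 9.7 = 44.105 dB


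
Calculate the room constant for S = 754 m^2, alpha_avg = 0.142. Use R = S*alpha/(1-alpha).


R = 754 * 0.142 / (1 - 0.142) = 124.79 m^2


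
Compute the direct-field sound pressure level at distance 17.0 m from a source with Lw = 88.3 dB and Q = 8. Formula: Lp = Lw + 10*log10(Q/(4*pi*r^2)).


4*pi*r^2 = 4*pi*17.0^2 = 3631.68 m^2
Q / (4*pi*r^2) = 8 / 3631.68 = 0.00220284
Lp = 88.3 + 10*log10(0.00220284) = 61.73 dB


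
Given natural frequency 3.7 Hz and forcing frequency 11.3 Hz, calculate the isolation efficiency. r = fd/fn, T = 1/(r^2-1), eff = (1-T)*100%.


r = 11.3 / 3.7 = 3.05405
r^2 - 1 = 3.05405^2 - 1 = 8.32722
T = 1/8.32722 = 0.120088
Efficiency = (1 - 0.120088)*100 = 87.991 %


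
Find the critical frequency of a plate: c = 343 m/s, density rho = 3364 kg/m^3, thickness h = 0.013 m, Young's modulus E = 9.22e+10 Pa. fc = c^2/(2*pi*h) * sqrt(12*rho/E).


12*rho/E = 12*3364/9.22e+10 = 4.37831e-07
sqrt(12*rho/E) = sqrt(4.37831e-07) = 0.000661688
c^2/(2*pi*h) = 343^2/(2*pi*0.013) = 1.44034e+06
fc = 1.44034e+06 * 0.000661688 = 953.06 Hz


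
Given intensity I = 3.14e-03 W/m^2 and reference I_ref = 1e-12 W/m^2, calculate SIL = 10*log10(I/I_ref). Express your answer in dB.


I / I_ref = 3.14e-03 / 1e-12 = 3.14e+09
SIL = 10 * log10(3.14e+09) = 94.969 dB


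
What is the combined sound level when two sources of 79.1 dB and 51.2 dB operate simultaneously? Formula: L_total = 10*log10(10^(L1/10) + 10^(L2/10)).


10^(79.1/10) = 8.12831e+07
10^(51.2/10) = 131826
Sum = 8.12831e+07 + 131826 = 8.14149e+07
L_total = 10*log10(8.14149e+07) = 79.107 dB


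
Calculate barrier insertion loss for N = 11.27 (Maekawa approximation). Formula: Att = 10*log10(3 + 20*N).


3 + 20*N = 3 + 20*11.27 = 228.4
Att = 10*log10(228.4) = 23.587 dB


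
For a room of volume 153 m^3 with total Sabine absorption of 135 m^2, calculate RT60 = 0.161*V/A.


RT60 = 0.161 * 153 / 135 = 0.18247 s


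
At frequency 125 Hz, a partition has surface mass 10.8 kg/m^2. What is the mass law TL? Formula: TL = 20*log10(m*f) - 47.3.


m * f = 10.8 * 125 = 1350
20*log10(1350) = 62.6067 dB
TL = 62.6067 - 47.3 = 15.307 dB


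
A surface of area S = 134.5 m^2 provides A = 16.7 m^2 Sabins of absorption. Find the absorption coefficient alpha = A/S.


Absorption coefficient = absorbed power / incident power
alpha = A / S = 16.7 / 134.5 = 0.12416


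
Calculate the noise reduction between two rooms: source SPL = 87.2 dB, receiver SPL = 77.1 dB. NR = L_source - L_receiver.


NR = L_source - L_receiver (difference between source and receiving room levels)
NR = 87.2 - 77.1 = 10.1 dB


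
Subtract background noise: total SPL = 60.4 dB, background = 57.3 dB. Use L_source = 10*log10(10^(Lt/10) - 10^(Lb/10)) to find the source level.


10^(60.4/10) = 1.09648e+06
10^(57.3/10) = 537032
Difference = 1.09648e+06 - 537032 = 559448
L_source = 10*log10(559448) = 57.478 dB


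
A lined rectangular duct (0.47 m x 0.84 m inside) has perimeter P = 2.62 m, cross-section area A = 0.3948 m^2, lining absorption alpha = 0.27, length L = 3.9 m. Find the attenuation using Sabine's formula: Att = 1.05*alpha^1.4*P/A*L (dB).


alpha^1.4 = 0.27^1.4 = 0.159922
Attenuation rate = 1.05 * alpha^1.4 * P / A
= 1.05 * 0.159922 * 2.62 / 0.3948 = 1.11435 dB/m
Total Att = 1.11435 * 3.9 = 4.346 dB


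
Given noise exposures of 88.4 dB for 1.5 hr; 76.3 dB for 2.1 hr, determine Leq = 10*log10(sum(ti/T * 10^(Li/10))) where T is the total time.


T_total = 1.5 + 2.1 = 3.6 hr
(1.5/3.6) * 10^(88.4/10) = 2.88263e+08
(2.1/3.6) * 10^(76.3/10) = 2.48838e+07
Sum = 2.88263e+08 + 2.48838e+07 = 3.13147e+08
Leq = 10*log10(3.13147e+08) = 84.957 dB


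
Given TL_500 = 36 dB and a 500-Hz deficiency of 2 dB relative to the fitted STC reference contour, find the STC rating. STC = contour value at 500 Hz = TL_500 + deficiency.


By ASTM E413, STC = value of the fitted reference contour at 500 Hz.
Contour value at 500 Hz = TL_500 + deficiency = 36 + 2 = 38
STC = 38


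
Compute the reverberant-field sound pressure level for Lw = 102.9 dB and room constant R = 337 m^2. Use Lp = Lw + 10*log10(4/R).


4/R = 4/337 = 0.0118694
Lp = 102.9 + 10*log10(0.0118694) = 83.644 dB


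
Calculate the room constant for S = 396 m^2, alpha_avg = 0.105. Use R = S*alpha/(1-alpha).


R = 396 * 0.105 / (1 - 0.105) = 46.458 m^2


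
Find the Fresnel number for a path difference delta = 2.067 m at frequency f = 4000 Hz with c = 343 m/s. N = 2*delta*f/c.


N = 2*delta*f/c = 2*delta/lambda, where lambda = c/f
lambda = 343 / 4000 = 0.08575 m
N = 2 * 2.067 / 0.08575 = 48.21


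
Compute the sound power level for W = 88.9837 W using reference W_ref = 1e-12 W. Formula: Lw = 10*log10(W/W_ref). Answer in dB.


W / W_ref = 88.9837 / 1e-12 = 8.89837e+13
Lw = 10 * log10(8.89837e+13) = 139.49 dB


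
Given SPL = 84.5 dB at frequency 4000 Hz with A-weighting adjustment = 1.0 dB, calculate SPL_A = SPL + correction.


A-weighting table: 4000 Hz -> 1.0 dB correction
SPL_A = SPL + correction = 84.5 + (1.0) = 85.5 dBA


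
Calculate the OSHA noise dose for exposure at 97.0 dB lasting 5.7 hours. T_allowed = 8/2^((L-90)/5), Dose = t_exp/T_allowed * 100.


T_allowed = 8 / 2^((97.0 - 90)/5) = 3.03143 hr
Dose = 5.7 / 3.03143 * 100 = 188.03 %


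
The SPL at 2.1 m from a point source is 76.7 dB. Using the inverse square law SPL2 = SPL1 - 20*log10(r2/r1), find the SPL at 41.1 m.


r2/r1 = 41.1/2.1 = 19.5714
Correction = 20*log10(19.5714) = 25.8324 dB
SPL2 = 76.7 - 25.8324 = 50.868 dB


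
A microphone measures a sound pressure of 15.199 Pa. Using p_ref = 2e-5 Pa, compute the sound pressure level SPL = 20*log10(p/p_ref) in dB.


p / p_ref = 15.199 / 2e-5 = 759950
SPL = 20 * log10(759950) = 117.62 dB


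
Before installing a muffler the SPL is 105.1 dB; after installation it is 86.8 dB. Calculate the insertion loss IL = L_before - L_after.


Insertion loss = SPL without muffler - SPL with muffler
IL = 105.1 - 86.8 = 18.3 dB


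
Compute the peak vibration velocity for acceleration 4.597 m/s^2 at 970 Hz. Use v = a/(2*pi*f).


omega = 2*pi*f = 2*pi*970 = 6094.69 rad/s
v = a / omega = 4.597 / 6094.69 = 0.00075426 m/s


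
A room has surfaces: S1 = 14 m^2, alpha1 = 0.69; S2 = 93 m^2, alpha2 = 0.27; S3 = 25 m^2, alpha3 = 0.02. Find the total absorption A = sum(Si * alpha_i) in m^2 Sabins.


14 * 0.69 = 9.66
93 * 0.27 = 25.11
25 * 0.02 = 0.5
A_total = 9.66 + 25.11 + 0.5 = 35.27 m^2


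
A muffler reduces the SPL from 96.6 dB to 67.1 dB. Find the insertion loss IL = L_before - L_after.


Insertion loss = SPL without muffler - SPL with muffler
IL = 96.6 - 67.1 = 29.5 dB


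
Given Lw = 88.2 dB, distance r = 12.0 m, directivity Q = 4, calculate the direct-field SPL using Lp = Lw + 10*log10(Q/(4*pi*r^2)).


4*pi*r^2 = 4*pi*12.0^2 = 1809.56 m^2
Q / (4*pi*r^2) = 4 / 1809.56 = 0.00221048
Lp = 88.2 + 10*log10(0.00221048) = 61.645 dB


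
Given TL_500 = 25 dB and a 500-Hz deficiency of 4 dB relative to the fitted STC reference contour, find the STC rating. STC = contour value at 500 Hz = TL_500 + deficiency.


By ASTM E413, STC = value of the fitted reference contour at 500 Hz.
Contour value at 500 Hz = TL_500 + deficiency = 25 + 4 = 29
STC = 29


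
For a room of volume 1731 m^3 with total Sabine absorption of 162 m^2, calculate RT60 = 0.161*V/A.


RT60 = 0.161 * 1731 / 162 = 1.7203 s


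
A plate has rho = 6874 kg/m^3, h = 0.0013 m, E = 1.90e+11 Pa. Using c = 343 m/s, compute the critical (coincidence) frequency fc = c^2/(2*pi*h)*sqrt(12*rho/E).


12*rho/E = 12*6874/1.90e+11 = 4.34147e-07
sqrt(12*rho/E) = sqrt(4.34147e-07) = 0.000658898
c^2/(2*pi*h) = 343^2/(2*pi*0.0013) = 1.44034e+07
fc = 1.44034e+07 * 0.000658898 = 9490.4 Hz


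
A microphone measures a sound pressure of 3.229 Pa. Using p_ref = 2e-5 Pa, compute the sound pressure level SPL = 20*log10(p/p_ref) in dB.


p / p_ref = 3.229 / 2e-5 = 161450
SPL = 20 * log10(161450) = 104.16 dB


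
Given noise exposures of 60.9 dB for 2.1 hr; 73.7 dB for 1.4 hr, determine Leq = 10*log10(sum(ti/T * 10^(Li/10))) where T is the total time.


T_total = 2.1 + 1.4 = 3.5 hr
(2.1/3.5) * 10^(60.9/10) = 738161
(1.4/3.5) * 10^(73.7/10) = 9.37692e+06
Sum = 738161 + 9.37692e+06 = 1.01151e+07
Leq = 10*log10(1.01151e+07) = 70.05 dB


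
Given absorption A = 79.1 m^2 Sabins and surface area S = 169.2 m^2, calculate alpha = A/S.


Absorption coefficient = absorbed power / incident power
alpha = A / S = 79.1 / 169.2 = 0.46749


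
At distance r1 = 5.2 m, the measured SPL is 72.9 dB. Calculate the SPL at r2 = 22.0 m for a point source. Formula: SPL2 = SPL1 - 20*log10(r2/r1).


r2/r1 = 22.0/5.2 = 4.23077
Correction = 20*log10(4.23077) = 12.5284 dB
SPL2 = 72.9 - 12.5284 = 60.372 dB


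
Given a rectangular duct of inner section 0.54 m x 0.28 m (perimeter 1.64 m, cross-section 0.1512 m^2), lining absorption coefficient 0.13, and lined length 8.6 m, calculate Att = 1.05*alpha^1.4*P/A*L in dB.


alpha^1.4 = 0.13^1.4 = 0.0574805
Attenuation rate = 1.05 * alpha^1.4 * P / A
= 1.05 * 0.0574805 * 1.64 / 0.1512 = 0.654639 dB/m
Total Att = 0.654639 * 8.6 = 5.6299 dB


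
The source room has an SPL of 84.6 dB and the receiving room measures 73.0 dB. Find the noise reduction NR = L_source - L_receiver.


NR = L_source - L_receiver (difference between source and receiving room levels)
NR = 84.6 - 73.0 = 11.6 dB


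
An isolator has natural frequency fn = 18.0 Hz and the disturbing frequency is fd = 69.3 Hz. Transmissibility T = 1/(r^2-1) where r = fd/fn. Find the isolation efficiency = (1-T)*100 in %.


r = 69.3 / 18.0 = 3.85
r^2 - 1 = 3.85^2 - 1 = 13.8225
T = 1/13.8225 = 0.0723458
Efficiency = (1 - 0.0723458)*100 = 92.765 %


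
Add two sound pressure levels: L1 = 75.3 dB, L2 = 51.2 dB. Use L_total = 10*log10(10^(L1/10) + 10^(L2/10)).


10^(75.3/10) = 3.38844e+07
10^(51.2/10) = 131826
Sum = 3.38844e+07 + 131826 = 3.40162e+07
L_total = 10*log10(3.40162e+07) = 75.317 dB


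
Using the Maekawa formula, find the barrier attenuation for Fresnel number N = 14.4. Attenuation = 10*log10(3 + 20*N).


3 + 20*N = 3 + 20*14.4 = 291
Att = 10*log10(291) = 24.639 dB


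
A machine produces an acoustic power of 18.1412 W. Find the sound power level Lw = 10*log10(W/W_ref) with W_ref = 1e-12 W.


W / W_ref = 18.1412 / 1e-12 = 1.81412e+13
Lw = 10 * log10(1.81412e+13) = 132.59 dB


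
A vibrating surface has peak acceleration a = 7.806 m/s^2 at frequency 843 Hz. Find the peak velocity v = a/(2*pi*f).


omega = 2*pi*f = 2*pi*843 = 5296.73 rad/s
v = a / omega = 7.806 / 5296.73 = 0.0014737 m/s


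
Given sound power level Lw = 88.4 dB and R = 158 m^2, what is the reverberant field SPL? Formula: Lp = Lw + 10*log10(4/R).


4/R = 4/158 = 0.0253165
Lp = 88.4 + 10*log10(0.0253165) = 72.434 dB


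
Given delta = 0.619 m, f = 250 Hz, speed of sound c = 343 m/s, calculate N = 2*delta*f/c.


N = 2*delta*f/c = 2*delta/lambda, where lambda = c/f
lambda = 343 / 250 = 1.372 m
N = 2 * 0.619 / 1.372 = 0.90233


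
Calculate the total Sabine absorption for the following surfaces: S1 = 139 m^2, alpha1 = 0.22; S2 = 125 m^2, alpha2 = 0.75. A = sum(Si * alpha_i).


139 * 0.22 = 30.58
125 * 0.75 = 93.75
A_total = 30.58 + 93.75 = 124.33 m^2


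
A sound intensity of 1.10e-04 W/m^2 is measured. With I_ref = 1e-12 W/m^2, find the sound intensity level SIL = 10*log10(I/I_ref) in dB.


I / I_ref = 1.10e-04 / 1e-12 = 1.1e+08
SIL = 10 * log10(1.1e+08) = 80.414 dB


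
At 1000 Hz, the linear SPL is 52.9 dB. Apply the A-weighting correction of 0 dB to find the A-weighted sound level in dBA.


A-weighting table: 1000 Hz -> 0 dB correction
SPL_A = SPL + correction = 52.9 + (0) = 52.9 dBA


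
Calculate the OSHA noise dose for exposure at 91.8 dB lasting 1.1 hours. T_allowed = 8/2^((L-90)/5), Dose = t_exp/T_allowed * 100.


T_allowed = 8 / 2^((91.8 - 90)/5) = 6.23332 hr
Dose = 1.1 / 6.23332 * 100 = 17.647 %


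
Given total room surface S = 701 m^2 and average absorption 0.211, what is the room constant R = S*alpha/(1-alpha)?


R = 701 * 0.211 / (1 - 0.211) = 187.47 m^2


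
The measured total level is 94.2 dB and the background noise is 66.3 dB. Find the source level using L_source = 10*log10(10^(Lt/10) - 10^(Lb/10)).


10^(94.2/10) = 2.63027e+09
10^(66.3/10) = 4.2658e+06
Difference = 2.63027e+09 - 4.2658e+06 = 2.626e+09
L_source = 10*log10(2.626e+09) = 94.193 dB


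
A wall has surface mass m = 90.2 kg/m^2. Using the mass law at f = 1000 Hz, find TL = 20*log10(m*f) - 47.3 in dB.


m * f = 90.2 * 1000 = 90200
20*log10(90200) = 99.1041 dB
TL = 99.1041 - 47.3 = 51.804 dB


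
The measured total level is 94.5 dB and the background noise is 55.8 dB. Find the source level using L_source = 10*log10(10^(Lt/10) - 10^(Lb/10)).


10^(94.5/10) = 2.81838e+09
10^(55.8/10) = 380189
Difference = 2.81838e+09 - 380189 = 2.818e+09
L_source = 10*log10(2.818e+09) = 94.499 dB


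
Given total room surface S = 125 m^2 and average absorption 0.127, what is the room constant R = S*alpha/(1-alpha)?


R = 125 * 0.127 / (1 - 0.127) = 18.184 m^2


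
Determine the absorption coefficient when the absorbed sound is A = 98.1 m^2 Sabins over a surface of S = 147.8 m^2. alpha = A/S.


Absorption coefficient = absorbed power / incident power
alpha = A / S = 98.1 / 147.8 = 0.66373


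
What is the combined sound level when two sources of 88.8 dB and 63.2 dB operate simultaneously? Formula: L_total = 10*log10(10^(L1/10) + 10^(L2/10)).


10^(88.8/10) = 7.58578e+08
10^(63.2/10) = 2.0893e+06
Sum = 7.58578e+08 + 2.0893e+06 = 7.60667e+08
L_total = 10*log10(7.60667e+08) = 88.812 dB


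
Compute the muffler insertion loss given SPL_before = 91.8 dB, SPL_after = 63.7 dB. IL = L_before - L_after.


Insertion loss = SPL without muffler - SPL with muffler
IL = 91.8 - 63.7 = 28.1 dB


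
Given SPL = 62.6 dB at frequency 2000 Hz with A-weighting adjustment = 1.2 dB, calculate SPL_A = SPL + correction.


A-weighting table: 2000 Hz -> 1.2 dB correction
SPL_A = SPL + correction = 62.6 + (1.2) = 63.8 dBA


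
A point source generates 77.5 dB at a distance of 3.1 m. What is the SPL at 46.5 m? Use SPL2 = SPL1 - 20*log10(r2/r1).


r2/r1 = 46.5/3.1 = 15
Correction = 20*log10(15) = 23.5218 dB
SPL2 = 77.5 - 23.5218 = 53.978 dB


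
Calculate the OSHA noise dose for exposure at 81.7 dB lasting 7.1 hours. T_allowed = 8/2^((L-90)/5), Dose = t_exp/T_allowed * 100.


T_allowed = 8 / 2^((81.7 - 90)/5) = 25.2813 hr
Dose = 7.1 / 25.2813 * 100 = 28.084 %


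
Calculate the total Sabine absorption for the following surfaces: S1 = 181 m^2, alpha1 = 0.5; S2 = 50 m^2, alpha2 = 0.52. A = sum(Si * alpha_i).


181 * 0.5 = 90.5
50 * 0.52 = 26
A_total = 90.5 + 26 = 116.5 m^2


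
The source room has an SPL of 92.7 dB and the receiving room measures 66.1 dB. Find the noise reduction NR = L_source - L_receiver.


NR = L_source - L_receiver (difference between source and receiving room levels)
NR = 92.7 - 66.1 = 26.6 dB


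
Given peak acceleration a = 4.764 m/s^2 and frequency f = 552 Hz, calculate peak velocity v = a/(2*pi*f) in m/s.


omega = 2*pi*f = 2*pi*552 = 3468.32 rad/s
v = a / omega = 4.764 / 3468.32 = 0.0013736 m/s


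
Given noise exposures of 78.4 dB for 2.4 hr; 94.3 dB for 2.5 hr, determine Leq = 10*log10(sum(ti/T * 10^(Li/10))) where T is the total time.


T_total = 2.4 + 2.5 = 4.9 hr
(2.4/4.9) * 10^(78.4/10) = 3.38856e+07
(2.5/4.9) * 10^(94.3/10) = 1.37323e+09
Sum = 3.38856e+07 + 1.37323e+09 = 1.40712e+09
Leq = 10*log10(1.40712e+09) = 91.483 dB


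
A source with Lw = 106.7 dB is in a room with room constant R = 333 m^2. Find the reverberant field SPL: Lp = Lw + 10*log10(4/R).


4/R = 4/333 = 0.012012
Lp = 106.7 + 10*log10(0.012012) = 87.496 dB


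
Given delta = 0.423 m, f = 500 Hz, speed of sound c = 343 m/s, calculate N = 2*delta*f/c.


N = 2*delta*f/c = 2*delta/lambda, where lambda = c/f
lambda = 343 / 500 = 0.686 m
N = 2 * 0.423 / 0.686 = 1.2332


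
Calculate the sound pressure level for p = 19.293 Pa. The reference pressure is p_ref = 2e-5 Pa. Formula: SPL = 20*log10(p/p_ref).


p / p_ref = 19.293 / 2e-5 = 964650
SPL = 20 * log10(964650) = 119.69 dB


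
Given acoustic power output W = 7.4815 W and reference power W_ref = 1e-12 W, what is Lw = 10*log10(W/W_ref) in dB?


W / W_ref = 7.4815 / 1e-12 = 7.4815e+12
Lw = 10 * log10(7.4815e+12) = 128.74 dB


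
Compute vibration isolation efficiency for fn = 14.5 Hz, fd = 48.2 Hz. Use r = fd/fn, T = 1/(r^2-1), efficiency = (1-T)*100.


r = 48.2 / 14.5 = 3.32414
r^2 - 1 = 3.32414^2 - 1 = 10.0499
T = 1/10.0499 = 0.0995035
Efficiency = (1 - 0.0995035)*100 = 90.05 %


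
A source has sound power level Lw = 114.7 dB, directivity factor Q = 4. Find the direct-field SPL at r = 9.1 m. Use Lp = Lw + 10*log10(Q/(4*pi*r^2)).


4*pi*r^2 = 4*pi*9.1^2 = 1040.62 m^2
Q / (4*pi*r^2) = 4 / 1040.62 = 0.00384386
Lp = 114.7 + 10*log10(0.00384386) = 90.548 dB


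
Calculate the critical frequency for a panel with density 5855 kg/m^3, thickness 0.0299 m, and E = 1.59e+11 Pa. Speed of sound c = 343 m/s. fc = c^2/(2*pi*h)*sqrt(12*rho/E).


12*rho/E = 12*5855/1.59e+11 = 4.41887e-07
sqrt(12*rho/E) = sqrt(4.41887e-07) = 0.000664746
c^2/(2*pi*h) = 343^2/(2*pi*0.0299) = 626235
fc = 626235 * 0.000664746 = 416.29 Hz


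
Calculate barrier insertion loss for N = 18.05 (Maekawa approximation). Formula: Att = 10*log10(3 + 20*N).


3 + 20*N = 3 + 20*18.05 = 364
Att = 10*log10(364) = 25.611 dB


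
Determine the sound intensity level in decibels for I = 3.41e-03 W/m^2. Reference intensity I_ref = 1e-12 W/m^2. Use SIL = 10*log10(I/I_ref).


I / I_ref = 3.41e-03 / 1e-12 = 3.41e+09
SIL = 10 * log10(3.41e+09) = 95.328 dB


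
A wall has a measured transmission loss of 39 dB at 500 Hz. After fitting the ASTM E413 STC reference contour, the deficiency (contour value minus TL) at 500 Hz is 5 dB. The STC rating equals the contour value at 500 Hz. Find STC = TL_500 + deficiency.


By ASTM E413, STC = value of the fitted reference contour at 500 Hz.
Contour value at 500 Hz = TL_500 + deficiency = 39 + 5 = 44
STC = 44


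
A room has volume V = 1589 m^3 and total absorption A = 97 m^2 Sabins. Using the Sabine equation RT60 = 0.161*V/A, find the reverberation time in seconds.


RT60 = 0.161 * 1589 / 97 = 2.6374 s


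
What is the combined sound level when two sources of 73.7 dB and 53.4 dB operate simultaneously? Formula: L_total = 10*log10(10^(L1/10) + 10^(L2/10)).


10^(73.7/10) = 2.34423e+07
10^(53.4/10) = 218776
Sum = 2.34423e+07 + 218776 = 2.36611e+07
L_total = 10*log10(2.36611e+07) = 73.74 dB


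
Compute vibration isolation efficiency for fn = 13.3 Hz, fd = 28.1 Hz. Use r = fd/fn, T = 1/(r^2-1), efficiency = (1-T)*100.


r = 28.1 / 13.3 = 2.11278
r^2 - 1 = 2.11278^2 - 1 = 3.46384
T = 1/3.46384 = 0.288697
Efficiency = (1 - 0.288697)*100 = 71.13 %


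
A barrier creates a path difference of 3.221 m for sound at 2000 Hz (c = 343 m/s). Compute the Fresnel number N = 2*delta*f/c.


N = 2*delta*f/c = 2*delta/lambda, where lambda = c/f
lambda = 343 / 2000 = 0.1715 m
N = 2 * 3.221 / 0.1715 = 37.563


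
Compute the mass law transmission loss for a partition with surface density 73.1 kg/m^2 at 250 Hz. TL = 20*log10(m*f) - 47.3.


m * f = 73.1 * 250 = 18275
20*log10(18275) = 85.2371 dB
TL = 85.2371 - 47.3 = 37.937 dB


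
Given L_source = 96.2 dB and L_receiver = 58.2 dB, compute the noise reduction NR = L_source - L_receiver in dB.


NR = L_source - L_receiver (difference between source and receiving room levels)
NR = 96.2 - 58.2 = 38 dB


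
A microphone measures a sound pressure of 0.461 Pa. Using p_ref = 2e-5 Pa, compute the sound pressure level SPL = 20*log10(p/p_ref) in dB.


p / p_ref = 0.461 / 2e-5 = 23050
SPL = 20 * log10(23050) = 87.253 dB


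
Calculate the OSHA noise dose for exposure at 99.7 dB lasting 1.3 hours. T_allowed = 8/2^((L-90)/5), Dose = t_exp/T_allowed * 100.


T_allowed = 8 / 2^((99.7 - 90)/5) = 2.08493 hr
Dose = 1.3 / 2.08493 * 100 = 62.352 %


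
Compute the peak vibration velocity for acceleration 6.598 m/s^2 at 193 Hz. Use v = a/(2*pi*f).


omega = 2*pi*f = 2*pi*193 = 1212.65 rad/s
v = a / omega = 6.598 / 1212.65 = 0.005441 m/s


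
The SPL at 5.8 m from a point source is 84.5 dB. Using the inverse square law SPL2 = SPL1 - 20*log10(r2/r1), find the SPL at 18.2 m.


r2/r1 = 18.2/5.8 = 3.13793
Correction = 20*log10(3.13793) = 9.93287 dB
SPL2 = 84.5 - 9.93287 = 74.567 dB


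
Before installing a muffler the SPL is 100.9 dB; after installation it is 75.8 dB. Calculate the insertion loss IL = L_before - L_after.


Insertion loss = SPL without muffler - SPL with muffler
IL = 100.9 - 75.8 = 25.1 dB


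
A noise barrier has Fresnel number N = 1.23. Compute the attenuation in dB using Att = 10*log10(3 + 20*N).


3 + 20*N = 3 + 20*1.23 = 27.6
Att = 10*log10(27.6) = 14.409 dB


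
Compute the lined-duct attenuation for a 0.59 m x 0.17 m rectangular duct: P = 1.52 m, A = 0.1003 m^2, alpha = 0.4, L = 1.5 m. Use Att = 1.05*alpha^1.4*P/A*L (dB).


alpha^1.4 = 0.4^1.4 = 0.277258
Attenuation rate = 1.05 * alpha^1.4 * P / A
= 1.05 * 0.277258 * 1.52 / 0.1003 = 4.4118 dB/m
Total Att = 4.4118 * 1.5 = 6.6177 dB


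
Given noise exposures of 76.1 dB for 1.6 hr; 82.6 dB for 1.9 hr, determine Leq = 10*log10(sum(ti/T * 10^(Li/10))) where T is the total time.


T_total = 1.6 + 1.9 = 3.5 hr
(1.6/3.5) * 10^(76.1/10) = 1.86231e+07
(1.9/3.5) * 10^(82.6/10) = 9.87838e+07
Sum = 1.86231e+07 + 9.87838e+07 = 1.17407e+08
Leq = 10*log10(1.17407e+08) = 80.697 dB


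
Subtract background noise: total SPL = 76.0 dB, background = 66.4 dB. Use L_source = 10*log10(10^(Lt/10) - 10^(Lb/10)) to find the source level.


10^(76.0/10) = 3.98107e+07
10^(66.4/10) = 4.36516e+06
Difference = 3.98107e+07 - 4.36516e+06 = 3.54455e+07
L_source = 10*log10(3.54455e+07) = 75.496 dB


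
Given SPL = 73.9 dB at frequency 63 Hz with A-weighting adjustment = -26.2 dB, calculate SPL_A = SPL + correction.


A-weighting table: 63 Hz -> -26.2 dB correction
SPL_A = SPL + correction = 73.9 + (-26.2) = 47.7 dBA


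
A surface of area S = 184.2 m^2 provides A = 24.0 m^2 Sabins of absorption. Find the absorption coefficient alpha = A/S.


Absorption coefficient = absorbed power / incident power
alpha = A / S = 24.0 / 184.2 = 0.13029


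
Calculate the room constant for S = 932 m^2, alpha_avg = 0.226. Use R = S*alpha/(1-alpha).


R = 932 * 0.226 / (1 - 0.226) = 272.13 m^2


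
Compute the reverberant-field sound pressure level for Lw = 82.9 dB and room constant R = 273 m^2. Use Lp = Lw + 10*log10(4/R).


4/R = 4/273 = 0.014652
Lp = 82.9 + 10*log10(0.014652) = 64.559 dB


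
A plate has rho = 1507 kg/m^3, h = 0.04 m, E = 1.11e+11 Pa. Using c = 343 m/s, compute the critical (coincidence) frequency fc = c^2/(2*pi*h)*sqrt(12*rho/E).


12*rho/E = 12*1507/1.11e+11 = 1.62919e-07
sqrt(12*rho/E) = sqrt(1.62919e-07) = 0.000403632
c^2/(2*pi*h) = 343^2/(2*pi*0.04) = 468110
fc = 468110 * 0.000403632 = 188.94 Hz


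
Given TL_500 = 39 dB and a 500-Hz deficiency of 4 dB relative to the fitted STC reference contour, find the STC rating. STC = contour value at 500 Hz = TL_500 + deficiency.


By ASTM E413, STC = value of the fitted reference contour at 500 Hz.
Contour value at 500 Hz = TL_500 + deficiency = 39 + 4 = 43
STC = 43


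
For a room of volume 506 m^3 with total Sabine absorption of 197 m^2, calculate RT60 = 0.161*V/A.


RT60 = 0.161 * 506 / 197 = 0.41353 s


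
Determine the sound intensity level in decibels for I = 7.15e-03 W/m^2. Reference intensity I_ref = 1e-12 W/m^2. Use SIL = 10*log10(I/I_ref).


I / I_ref = 7.15e-03 / 1e-12 = 7.15e+09
SIL = 10 * log10(7.15e+09) = 98.543 dB


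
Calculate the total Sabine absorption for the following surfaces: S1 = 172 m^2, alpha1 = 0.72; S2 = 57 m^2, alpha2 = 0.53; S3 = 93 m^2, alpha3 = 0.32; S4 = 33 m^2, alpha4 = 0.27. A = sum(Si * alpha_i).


172 * 0.72 = 123.84
57 * 0.53 = 30.21
93 * 0.32 = 29.76
33 * 0.27 = 8.91
A_total = 123.84 + 30.21 + 29.76 + 8.91 = 192.72 m^2


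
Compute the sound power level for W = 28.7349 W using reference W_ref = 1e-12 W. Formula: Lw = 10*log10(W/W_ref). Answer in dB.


W / W_ref = 28.7349 / 1e-12 = 2.87349e+13
Lw = 10 * log10(2.87349e+13) = 134.58 dB


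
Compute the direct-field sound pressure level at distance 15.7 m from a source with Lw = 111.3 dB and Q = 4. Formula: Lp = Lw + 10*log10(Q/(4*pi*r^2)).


4*pi*r^2 = 4*pi*15.7^2 = 3097.48 m^2
Q / (4*pi*r^2) = 4 / 3097.48 = 0.00129137
Lp = 111.3 + 10*log10(0.00129137) = 82.411 dB


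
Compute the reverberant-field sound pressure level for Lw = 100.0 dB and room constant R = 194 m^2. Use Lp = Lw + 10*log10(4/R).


4/R = 4/194 = 0.0206186
Lp = 100.0 + 10*log10(0.0206186) = 83.143 dB


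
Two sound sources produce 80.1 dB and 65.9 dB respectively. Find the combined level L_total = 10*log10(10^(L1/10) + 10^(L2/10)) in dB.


10^(80.1/10) = 1.02329e+08
10^(65.9/10) = 3.89045e+06
Sum = 1.02329e+08 + 3.89045e+06 = 1.06219e+08
L_total = 10*log10(1.06219e+08) = 80.262 dB


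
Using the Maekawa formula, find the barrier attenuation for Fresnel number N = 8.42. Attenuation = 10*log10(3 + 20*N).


3 + 20*N = 3 + 20*8.42 = 171.4
Att = 10*log10(171.4) = 22.34 dB


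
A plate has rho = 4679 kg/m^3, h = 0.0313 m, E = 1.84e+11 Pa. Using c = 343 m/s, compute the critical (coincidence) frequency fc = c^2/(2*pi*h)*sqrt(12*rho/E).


12*rho/E = 12*4679/1.84e+11 = 3.05152e-07
sqrt(12*rho/E) = sqrt(3.05152e-07) = 0.000552406
c^2/(2*pi*h) = 343^2/(2*pi*0.0313) = 598224
fc = 598224 * 0.000552406 = 330.46 Hz


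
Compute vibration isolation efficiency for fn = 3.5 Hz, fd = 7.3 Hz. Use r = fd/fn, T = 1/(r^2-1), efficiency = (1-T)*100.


r = 7.3 / 3.5 = 2.08571
r^2 - 1 = 2.08571^2 - 1 = 3.35019
T = 1/3.35019 = 0.298491
Efficiency = (1 - 0.298491)*100 = 70.151 %


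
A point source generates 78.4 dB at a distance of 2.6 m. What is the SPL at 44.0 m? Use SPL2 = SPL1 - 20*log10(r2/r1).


r2/r1 = 44.0/2.6 = 16.9231
Correction = 20*log10(16.9231) = 24.5696 dB
SPL2 = 78.4 - 24.5696 = 53.83 dB


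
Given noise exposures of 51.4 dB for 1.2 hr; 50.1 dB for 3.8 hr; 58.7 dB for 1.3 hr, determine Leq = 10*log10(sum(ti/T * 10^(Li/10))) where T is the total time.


T_total = 1.2 + 3.8 + 1.3 = 6.3 hr
(1.2/6.3) * 10^(51.4/10) = 26293
(3.8/6.3) * 10^(50.1/10) = 61722.4
(1.3/6.3) * 10^(58.7/10) = 152969
Sum = 26293 + 61722.4 + 152969 = 240984
Leq = 10*log10(240984) = 53.82 dB


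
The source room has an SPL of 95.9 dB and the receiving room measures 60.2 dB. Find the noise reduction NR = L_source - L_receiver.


NR = L_source - L_receiver (difference between source and receiving room levels)
NR = 95.9 - 60.2 = 35.7 dB


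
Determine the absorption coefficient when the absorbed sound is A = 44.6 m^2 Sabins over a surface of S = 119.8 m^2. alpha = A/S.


Absorption coefficient = absorbed power / incident power
alpha = A / S = 44.6 / 119.8 = 0.37229


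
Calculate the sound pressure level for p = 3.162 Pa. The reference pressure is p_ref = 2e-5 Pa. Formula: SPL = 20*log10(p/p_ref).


p / p_ref = 3.162 / 2e-5 = 158100
SPL = 20 * log10(158100) = 103.98 dB


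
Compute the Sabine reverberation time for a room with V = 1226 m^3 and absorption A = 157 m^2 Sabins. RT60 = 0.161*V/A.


RT60 = 0.161 * 1226 / 157 = 1.2572 s


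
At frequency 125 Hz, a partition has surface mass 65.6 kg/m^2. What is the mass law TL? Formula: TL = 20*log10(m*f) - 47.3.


m * f = 65.6 * 125 = 8200
20*log10(8200) = 78.2763 dB
TL = 78.2763 - 47.3 = 30.976 dB


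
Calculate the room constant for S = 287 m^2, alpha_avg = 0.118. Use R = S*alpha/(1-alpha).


R = 287 * 0.118 / (1 - 0.118) = 38.397 m^2


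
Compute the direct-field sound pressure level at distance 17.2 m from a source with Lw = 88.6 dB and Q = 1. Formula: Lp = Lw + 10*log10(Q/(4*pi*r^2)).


4*pi*r^2 = 4*pi*17.2^2 = 3717.64 m^2
Q / (4*pi*r^2) = 1 / 3717.64 = 0.000268988
Lp = 88.6 + 10*log10(0.000268988) = 52.897 dB


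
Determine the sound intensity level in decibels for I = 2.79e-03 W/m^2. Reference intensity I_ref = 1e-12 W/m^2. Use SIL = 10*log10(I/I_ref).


I / I_ref = 2.79e-03 / 1e-12 = 2.79e+09
SIL = 10 * log10(2.79e+09) = 94.456 dB


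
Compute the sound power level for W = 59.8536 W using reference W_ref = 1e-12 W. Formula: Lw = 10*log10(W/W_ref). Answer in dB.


W / W_ref = 59.8536 / 1e-12 = 5.98536e+13
Lw = 10 * log10(5.98536e+13) = 137.77 dB


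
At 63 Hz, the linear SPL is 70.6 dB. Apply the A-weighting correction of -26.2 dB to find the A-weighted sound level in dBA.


A-weighting table: 63 Hz -> -26.2 dB correction
SPL_A = SPL + correction = 70.6 + (-26.2) = 44.4 dBA
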